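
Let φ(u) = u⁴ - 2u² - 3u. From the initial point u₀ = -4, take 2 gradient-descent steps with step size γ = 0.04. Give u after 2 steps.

φ′(u) = 4u³ - 4u - 3
Step 1: φ′(-4) = -243; u₁ = -4 − 0.04·(-243) = 5.72
Step 2: φ′(5.72) = 722.716992; u₂ = 5.72 − 0.04·722.716992 = -23.18867968

-23.18867968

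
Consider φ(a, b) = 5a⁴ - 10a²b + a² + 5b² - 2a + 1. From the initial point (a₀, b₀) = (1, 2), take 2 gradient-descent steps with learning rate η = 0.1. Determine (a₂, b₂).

(-45.4, 9)

∇φ = (20a³ - 20ab + 2a - 2, -10a² + 10b)
(a₁, b₁) = (1, 2) − 0.1·(-20, 10) = (3, 1)
(a₂, b₂) = (3, 1) − 0.1·(484, -80) = (-45.4, 9)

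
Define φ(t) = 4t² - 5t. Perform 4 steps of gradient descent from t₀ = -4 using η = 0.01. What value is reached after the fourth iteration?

-2.68831744

φ′(t) = 8t - 5
Step 1: φ′(-4) = -37; t₁ = -4 − 0.01·(-37) = -3.63
Step 2: φ′(-3.63) = -34.04; t₂ = -3.63 − 0.01·(-34.04) = -3.2896
Step 3: φ′(-3.2896) = -31.3168; t₃ = -3.2896 − 0.01·(-31.3168) = -2.976432
Step 4: φ′(-2.976432) = -28.811456; t₄ = -2.976432 − 0.01·(-28.811456) = -2.68831744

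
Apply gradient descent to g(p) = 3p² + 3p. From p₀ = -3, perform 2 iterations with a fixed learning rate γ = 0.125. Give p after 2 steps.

-0.65625

g′(p) = 6p + 3
Step 1: g′(-3) = -15; p₁ = -3 − 0.125·(-15) = -1.125
Step 2: g′(-1.125) = -3.75; p₂ = -1.125 − 0.125·(-3.75) = -0.65625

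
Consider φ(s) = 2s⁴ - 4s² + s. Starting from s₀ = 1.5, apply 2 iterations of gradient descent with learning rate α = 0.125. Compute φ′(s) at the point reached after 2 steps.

1

φ′(s) = 8s³ - 8s + 1
s₁ = 1.5 − 0.125·16 = -0.5
s₂ = -0.5 − 0.125·4 = -1
φ′(s) at (-1) = 1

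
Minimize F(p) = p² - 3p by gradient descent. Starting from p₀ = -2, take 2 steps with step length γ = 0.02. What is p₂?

-1.7256

F′(p) = 2p - 3
Step 1: F′(-2) = -7; p₁ = -2 − 0.02·(-7) = -1.86
Step 2: F′(-1.86) = -6.72; p₂ = -1.86 − 0.02·(-6.72) = -1.7256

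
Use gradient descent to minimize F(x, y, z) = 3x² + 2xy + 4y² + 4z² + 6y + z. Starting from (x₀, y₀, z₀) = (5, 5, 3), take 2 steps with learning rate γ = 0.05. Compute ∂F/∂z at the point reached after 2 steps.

∇F = (6x + 2y, 2x + 8y + 6, 8z + 1)
Step 1: at (5, 5, 3), ∇F = (40, 56, 25) → (5, 5, 3) − 0.05·(40, 56, 25) = (3, 2.2, 1.75)
Step 2: at (3, 2.2, 1.75), ∇F = (22.4, 29.6, 15) → (3, 2.2, 1.75) − 0.05·(22.4, 29.6, 15) = (1.88, 0.72, 1)
∂F/∂z at (1.88, 0.72, 1) = 9

9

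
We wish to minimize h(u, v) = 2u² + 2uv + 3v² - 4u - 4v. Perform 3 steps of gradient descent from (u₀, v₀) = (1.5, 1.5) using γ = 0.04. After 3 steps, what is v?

∇h = (4u + 2v - 4, 2u + 6v - 4)
Step 1: at (1.5, 1.5), ∇h = (5, 8) → (1.5, 1.5) − 0.04·(5, 8) = (1.3, 1.18)
Step 2: at (1.3, 1.18), ∇h = (3.56, 5.68) → (1.3, 1.18) − 0.04·(3.56, 5.68) = (1.1576, 0.9528)
Step 3: at (1.1576, 0.9528), ∇h = (2.536, 4.032) → (1.1576, 0.9528) − 0.04·(2.536, 4.032) = (1.05616, 0.79152)
v = 0.79152

0.79152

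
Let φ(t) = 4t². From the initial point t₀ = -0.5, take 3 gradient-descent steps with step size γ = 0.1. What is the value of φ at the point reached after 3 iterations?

φ′(t) = 8t
Step 1: φ′(-0.5) = -4; t₁ = -0.5 − 0.1·(-4) = -0.1
Step 2: φ′(-0.1) = -0.8; t₂ = -0.1 − 0.1·(-0.8) = -0.02
Step 3: φ′(-0.02) = -0.16; t₃ = -0.02 − 0.1·(-0.16) = -0.004
φ(-0.004) = 0.000064

0.000064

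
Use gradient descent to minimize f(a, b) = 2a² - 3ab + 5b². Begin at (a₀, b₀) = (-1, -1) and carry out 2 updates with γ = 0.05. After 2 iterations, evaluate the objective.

1.36075

∇f = (4a - 3b, -3a + 10b)
Step 1: at (-1, -1), ∇f = (-1, -7) → (-1, -1) − 0.05·(-1, -7) = (-0.95, -0.65)
Step 2: at (-0.95, -0.65), ∇f = (-1.85, -3.65) → (-0.95, -0.65) − 0.05·(-1.85, -3.65) = (-0.8575, -0.4675)
f(-0.8575, -0.4675) = 1.36075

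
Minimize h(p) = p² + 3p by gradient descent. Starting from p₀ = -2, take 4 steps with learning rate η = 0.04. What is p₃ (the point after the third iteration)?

h′(p) = 2p + 3
p₁ = -2 − 0.04·(-1) = -1.96
p₂ = -1.96 − 0.04·(-0.92) = -1.9232
p₃ = -1.9232 − 0.04·(-0.8464) = -1.889344

-1.889344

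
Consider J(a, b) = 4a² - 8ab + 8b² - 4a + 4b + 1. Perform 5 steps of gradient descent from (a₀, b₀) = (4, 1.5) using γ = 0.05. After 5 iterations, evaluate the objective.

4.128055808

∇J = (8a - 8b - 4, -8a + 16b + 4)
(a₁, b₁) = (4, 1.5) − 0.05·(16, -4) = (3.2, 1.7)
(a₂, b₂) = (3.2, 1.7) − 0.05·(8, 5.6) = (2.8, 1.42)
(a₃, b₃) = (2.8, 1.42) − 0.05·(7.04, 4.32) = (2.448, 1.204)
(a₄, b₄) = (2.448, 1.204) − 0.05·(5.952, 3.68) = (2.1504, 1.02)
(a₅, b₅) = (2.1504, 1.02) − 0.05·(5.0432, 3.1168) = (1.89824, 0.86416)
J(1.89824, 0.86416) = 4.128055808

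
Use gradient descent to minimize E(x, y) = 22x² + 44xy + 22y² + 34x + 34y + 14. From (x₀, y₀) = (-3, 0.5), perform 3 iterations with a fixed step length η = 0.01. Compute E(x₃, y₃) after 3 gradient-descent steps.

0.863832352768

∇E = (44x + 44y + 34, 44x + 44y + 34)
Step 1: at (-3, 0.5), ∇E = (-76, -76) → (-3, 0.5) − 0.01·(-76, -76) = (-2.24, 1.26)
Step 2: at (-2.24, 1.26), ∇E = (-9.12, -9.12) → (-2.24, 1.26) − 0.01·(-9.12, -9.12) = (-2.1488, 1.3512)
Step 3: at (-2.1488, 1.3512), ∇E = (-1.0944, -1.0944) → (-2.1488, 1.3512) − 0.01·(-1.0944, -1.0944) = (-2.137856, 1.362144)
E(-2.137856, 1.362144) = 0.863832352768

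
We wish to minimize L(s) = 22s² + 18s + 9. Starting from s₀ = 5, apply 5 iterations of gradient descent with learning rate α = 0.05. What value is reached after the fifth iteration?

L′(s) = 44s + 18
s₁ = 5 − 0.05·238 = -6.9
s₂ = -6.9 − 0.05·(-285.6) = 7.38
s₃ = 7.38 − 0.05·342.72 = -9.756
s₄ = -9.756 − 0.05·(-411.264) = 10.8072
s₅ = 10.8072 − 0.05·493.5168 = -13.86864

-13.86864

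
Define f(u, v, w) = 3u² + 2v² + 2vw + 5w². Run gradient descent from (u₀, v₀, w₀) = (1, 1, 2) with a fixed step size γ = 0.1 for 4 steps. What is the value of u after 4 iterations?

0.0256

∇f = (6u, 4v + 2w, 2v + 10w)
(u₁, v₁, w₁) = (1, 1, 2) − 0.1·(6, 8, 22) = (0.4, 0.2, -0.2)
(u₂, v₂, w₂) = (0.4, 0.2, -0.2) − 0.1·(2.4, 0.4, -1.6) = (0.16, 0.16, -0.04)
(u₃, v₃, w₃) = (0.16, 0.16, -0.04) − 0.1·(0.96, 0.56, -0.08) = (0.064, 0.104, -0.032)
(u₄, v₄, w₄) = (0.064, 0.104, -0.032) − 0.1·(0.384, 0.352, -0.112) = (0.0256, 0.0688, -0.0208)
u = 0.0256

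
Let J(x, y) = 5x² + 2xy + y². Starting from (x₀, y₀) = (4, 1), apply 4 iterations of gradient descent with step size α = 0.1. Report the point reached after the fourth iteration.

∇J = (10x + 2y, 2x + 2y)
(x₁, y₁) = (4, 1) − 0.1·(42, 10) = (-0.2, 0)
(x₂, y₂) = (-0.2, 0) − 0.1·(-2, -0.4) = (0, 0.04)
(x₃, y₃) = (0, 0.04) − 0.1·(0.08, 0.08) = (-0.008, 0.032)
(x₄, y₄) = (-0.008, 0.032) − 0.1·(-0.016, 0.048) = (-0.0064, 0.0272)

(-0.0064, 0.0272)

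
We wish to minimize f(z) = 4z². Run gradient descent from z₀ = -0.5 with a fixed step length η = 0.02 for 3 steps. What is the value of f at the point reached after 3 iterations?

f′(z) = 8z
z₁ = -0.5 − 0.02·(-4) = -0.42
z₂ = -0.42 − 0.02·(-3.36) = -0.3528
z₃ = -0.3528 − 0.02·(-2.8224) = -0.296352
f(-0.296352) = 0.351298031616

0.351298031616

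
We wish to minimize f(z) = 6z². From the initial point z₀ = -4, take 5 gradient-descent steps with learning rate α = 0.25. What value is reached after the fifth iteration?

128

f′(z) = 12z
z₁ = -4 − 0.25·(-48) = 8
z₂ = 8 − 0.25·96 = -16
z₃ = -16 − 0.25·(-192) = 32
z₄ = 32 − 0.25·384 = -64
z₅ = -64 − 0.25·(-768) = 128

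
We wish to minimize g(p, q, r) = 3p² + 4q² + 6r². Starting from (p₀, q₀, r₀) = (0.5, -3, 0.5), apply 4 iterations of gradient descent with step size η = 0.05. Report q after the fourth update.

∇g = (6p, 8q, 12r)
Step 1: at (0.5, -3, 0.5), ∇g = (3, -24, 6) → (0.5, -3, 0.5) − 0.05·(3, -24, 6) = (0.35, -1.8, 0.2)
Step 2: at (0.35, -1.8, 0.2), ∇g = (2.1, -14.4, 2.4) → (0.35, -1.8, 0.2) − 0.05·(2.1, -14.4, 2.4) = (0.245, -1.08, 0.08)
Step 3: at (0.245, -1.08, 0.08), ∇g = (1.47, -8.64, 0.96) → (0.245, -1.08, 0.08) − 0.05·(1.47, -8.64, 0.96) = (0.1715, -0.648, 0.032)
Step 4: at (0.1715, -0.648, 0.032), ∇g = (1.029, -5.184, 0.384) → (0.1715, -0.648, 0.032) − 0.05·(1.029, -5.184, 0.384) = (0.12005, -0.3888, 0.0128)
q = -0.3888

-0.3888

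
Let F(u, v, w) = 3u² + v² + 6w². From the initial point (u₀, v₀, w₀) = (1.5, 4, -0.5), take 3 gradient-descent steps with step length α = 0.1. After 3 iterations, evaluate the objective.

4.222048

∇F = (6u, 2v, 12w)
Step 1: at (1.5, 4, -0.5), ∇F = (9, 8, -6) → (1.5, 4, -0.5) − 0.1·(9, 8, -6) = (0.6, 3.2, 0.1)
Step 2: at (0.6, 3.2, 0.1), ∇F = (3.6, 6.4, 1.2) → (0.6, 3.2, 0.1) − 0.1·(3.6, 6.4, 1.2) = (0.24, 2.56, -0.02)
Step 3: at (0.24, 2.56, -0.02), ∇F = (1.44, 5.12, -0.24) → (0.24, 2.56, -0.02) − 0.1·(1.44, 5.12, -0.24) = (0.096, 2.048, 0.004)
F(0.096, 2.048, 0.004) = 4.222048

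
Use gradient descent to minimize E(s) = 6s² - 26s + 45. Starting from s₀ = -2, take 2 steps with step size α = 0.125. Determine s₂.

1.125

E′(s) = 12s - 26
s₁ = -2 − 0.125·(-50) = 4.25
s₂ = 4.25 − 0.125·25 = 1.125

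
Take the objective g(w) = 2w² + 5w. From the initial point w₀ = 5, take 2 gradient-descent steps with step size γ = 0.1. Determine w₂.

g′(w) = 4w + 5
Step 1: g′(5) = 25; w₁ = 5 − 0.1·25 = 2.5
Step 2: g′(2.5) = 15; w₂ = 2.5 − 0.1·15 = 1

1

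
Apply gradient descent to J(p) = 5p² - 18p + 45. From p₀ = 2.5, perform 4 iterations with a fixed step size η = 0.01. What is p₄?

2.25927

J′(p) = 10p - 18
p₁ = 2.5 − 0.01·7 = 2.43
p₂ = 2.43 − 0.01·6.3 = 2.367
p₃ = 2.367 − 0.01·5.67 = 2.3103
p₄ = 2.3103 − 0.01·5.103 = 2.25927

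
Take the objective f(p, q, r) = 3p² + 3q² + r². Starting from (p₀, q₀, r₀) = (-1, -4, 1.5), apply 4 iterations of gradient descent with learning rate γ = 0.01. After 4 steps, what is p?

-0.78074896

∇f = (6p, 6q, 2r)
Step 1: at (-1, -4, 1.5), ∇f = (-6, -24, 3) → (-1, -4, 1.5) − 0.01·(-6, -24, 3) = (-0.94, -3.76, 1.47)
Step 2: at (-0.94, -3.76, 1.47), ∇f = (-5.64, -22.56, 2.94) → (-0.94, -3.76, 1.47) − 0.01·(-5.64, -22.56, 2.94) = (-0.8836, -3.5344, 1.4406)
Step 3: at (-0.8836, -3.5344, 1.4406), ∇f = (-5.3016, -21.2064, 2.8812) → (-0.8836, -3.5344, 1.4406) − 0.01·(-5.3016, -21.2064, 2.8812) = (-0.830584, -3.322336, 1.411788)
Step 4: at (-0.830584, -3.322336, 1.411788), ∇f = (-4.983504, -19.934016, 2.823576) → (-0.830584, -3.322336, 1.411788) − 0.01·(-4.983504, -19.934016, 2.823576) = (-0.78074896, -3.12299584, 1.38355224)
p = -0.78074896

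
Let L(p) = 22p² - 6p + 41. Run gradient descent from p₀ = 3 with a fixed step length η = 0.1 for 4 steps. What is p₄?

L′(p) = 44p - 6
p₁ = 3 − 0.1·126 = -9.6
p₂ = -9.6 − 0.1·(-428.4) = 33.24
p₃ = 33.24 − 0.1·1456.56 = -112.416
p₄ = -112.416 − 0.1·(-4952.304) = 382.8144

382.8144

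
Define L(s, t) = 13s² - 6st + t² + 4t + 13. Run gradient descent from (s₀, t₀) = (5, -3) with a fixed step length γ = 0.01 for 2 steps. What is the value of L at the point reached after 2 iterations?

∇L = (26s - 6t, -6s + 2t + 4)
(s₁, t₁) = (5, -3) − 0.01·(148, -32) = (3.52, -2.68)
(s₂, t₂) = (3.52, -2.68) − 0.01·(107.6, -22.48) = (2.444, -2.4552)
L(2.444, -2.4552) = 122.86102784

122.86102784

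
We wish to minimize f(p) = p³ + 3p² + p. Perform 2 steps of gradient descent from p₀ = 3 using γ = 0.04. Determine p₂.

0.680128

f′(p) = 3p² + 6p + 1
p₁ = 3 − 0.04·46 = 1.16
p₂ = 1.16 − 0.04·11.9968 = 0.680128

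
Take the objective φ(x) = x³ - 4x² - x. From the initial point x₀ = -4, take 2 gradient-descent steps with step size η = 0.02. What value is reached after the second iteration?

φ′(x) = 3x² - 8x - 1
x₁ = -4 − 0.02·79 = -5.58
x₂ = -5.58 − 0.02·137.0492 = -8.320984

-8.320984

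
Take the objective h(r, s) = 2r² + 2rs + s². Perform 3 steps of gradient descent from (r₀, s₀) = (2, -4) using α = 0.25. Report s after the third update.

∇h = (4r + 2s, 2r + 2s)
Step 1: at (2, -4), ∇h = (0, -4) → (2, -4) − 0.25·(0, -4) = (2, -3)
Step 2: at (2, -3), ∇h = (2, -2) → (2, -3) − 0.25·(2, -2) = (1.5, -2.5)
Step 3: at (1.5, -2.5), ∇h = (1, -2) → (1.5, -2.5) − 0.25·(1, -2) = (1.25, -2)
s = -2

-2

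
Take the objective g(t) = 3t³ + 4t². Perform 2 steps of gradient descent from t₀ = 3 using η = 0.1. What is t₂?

-52.125

g′(t) = 9t² + 8t
t₁ = 3 − 0.1·105 = -7.5
t₂ = -7.5 − 0.1·446.25 = -52.125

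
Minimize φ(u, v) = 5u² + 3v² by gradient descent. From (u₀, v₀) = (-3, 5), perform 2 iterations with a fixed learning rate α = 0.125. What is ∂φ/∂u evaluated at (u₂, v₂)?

∇φ = (10u, 6v)
(u₁, v₁) = (-3, 5) − 0.125·(-30, 30) = (0.75, 1.25)
(u₂, v₂) = (0.75, 1.25) − 0.125·(7.5, 7.5) = (-0.1875, 0.3125)
∂φ/∂u at (-0.1875, 0.3125) = -1.875

-1.875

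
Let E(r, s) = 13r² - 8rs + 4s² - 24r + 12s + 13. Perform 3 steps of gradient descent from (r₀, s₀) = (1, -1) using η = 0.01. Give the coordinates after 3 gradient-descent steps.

∇E = (26r - 8s - 24, -8r + 8s + 12)
(r₁, s₁) = (1, -1) − 0.01·(10, -4) = (0.9, -0.96)
(r₂, s₂) = (0.9, -0.96) − 0.01·(7.08, -2.88) = (0.8292, -0.9312)
(r₃, s₃) = (0.8292, -0.9312) − 0.01·(5.0088, -2.0832) = (0.779112, -0.910368)

(0.779112, -0.910368)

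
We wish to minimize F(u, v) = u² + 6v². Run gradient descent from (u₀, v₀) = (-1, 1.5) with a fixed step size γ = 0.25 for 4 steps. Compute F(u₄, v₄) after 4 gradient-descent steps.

∇F = (2u, 12v)
Step 1: at (-1, 1.5), ∇F = (-2, 18) → (-1, 1.5) − 0.25·(-2, 18) = (-0.5, -3)
Step 2: at (-0.5, -3), ∇F = (-1, -36) → (-0.5, -3) − 0.25·(-1, -36) = (-0.25, 6)
Step 3: at (-0.25, 6), ∇F = (-0.5, 72) → (-0.25, 6) − 0.25·(-0.5, 72) = (-0.125, -12)
Step 4: at (-0.125, -12), ∇F = (-0.25, -144) → (-0.125, -12) − 0.25·(-0.25, -144) = (-0.0625, 24)
F(-0.0625, 24) = 3456.00390625

3456.00390625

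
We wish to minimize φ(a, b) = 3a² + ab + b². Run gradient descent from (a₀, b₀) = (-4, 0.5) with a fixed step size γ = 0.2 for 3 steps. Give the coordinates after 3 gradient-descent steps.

∇φ = (6a + b, a + 2b)
Step 1: at (-4, 0.5), ∇φ = (-23.5, -3) → (-4, 0.5) − 0.2·(-23.5, -3) = (0.7, 1.1)
Step 2: at (0.7, 1.1), ∇φ = (5.3, 2.9) → (0.7, 1.1) − 0.2·(5.3, 2.9) = (-0.36, 0.52)
Step 3: at (-0.36, 0.52), ∇φ = (-1.64, 0.68) → (-0.36, 0.52) − 0.2·(-1.64, 0.68) = (-0.032, 0.384)

(-0.032, 0.384)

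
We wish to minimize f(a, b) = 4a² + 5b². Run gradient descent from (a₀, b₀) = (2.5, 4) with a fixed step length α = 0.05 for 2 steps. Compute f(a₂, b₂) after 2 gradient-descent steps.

∇f = (8a, 10b)
Step 1: at (2.5, 4), ∇f = (20, 40) → (2.5, 4) − 0.05·(20, 40) = (1.5, 2)
Step 2: at (1.5, 2), ∇f = (12, 20) → (1.5, 2) − 0.05·(12, 20) = (0.9, 1)
f(0.9, 1) = 8.24

8.24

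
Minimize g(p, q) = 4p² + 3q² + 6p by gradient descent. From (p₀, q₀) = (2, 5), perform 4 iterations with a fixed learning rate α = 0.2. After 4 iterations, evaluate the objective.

∇g = (8p + 6, 6q)
Step 1: at (2, 5), ∇g = (22, 30) → (2, 5) − 0.2·(22, 30) = (-2.4, -1)
Step 2: at (-2.4, -1), ∇g = (-13.2, -6) → (-2.4, -1) − 0.2·(-13.2, -6) = (0.24, 0.2)
Step 3: at (0.24, 0.2), ∇g = (7.92, 1.2) → (0.24, 0.2) − 0.2·(7.92, 1.2) = (-1.344, -0.04)
Step 4: at (-1.344, -0.04), ∇g = (-4.752, -0.24) → (-1.344, -0.04) − 0.2·(-4.752, -0.24) = (-0.3936, 0.008)
g(-0.3936, 0.008) = -1.74172416

-1.74172416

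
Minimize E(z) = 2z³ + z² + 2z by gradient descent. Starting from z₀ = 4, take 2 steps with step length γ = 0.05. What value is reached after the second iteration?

-1.777

E′(z) = 6z² + 2z + 2
z₁ = 4 − 0.05·106 = -1.3
z₂ = -1.3 − 0.05·9.54 = -1.777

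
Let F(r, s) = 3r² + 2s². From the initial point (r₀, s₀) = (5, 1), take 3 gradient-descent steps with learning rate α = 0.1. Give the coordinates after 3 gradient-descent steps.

∇F = (6r, 4s)
(r₁, s₁) = (5, 1) − 0.1·(30, 4) = (2, 0.6)
(r₂, s₂) = (2, 0.6) − 0.1·(12, 2.4) = (0.8, 0.36)
(r₃, s₃) = (0.8, 0.36) − 0.1·(4.8, 1.44) = (0.32, 0.216)

(0.32, 0.216)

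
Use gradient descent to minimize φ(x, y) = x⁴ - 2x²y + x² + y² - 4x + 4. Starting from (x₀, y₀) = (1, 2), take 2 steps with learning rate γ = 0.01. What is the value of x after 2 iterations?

1.11511136

∇φ = (4x³ - 4xy + 2x - 4, -2x² + 2y)
(x₁, y₁) = (1, 2) − 0.01·(-6, 2) = (1.06, 1.98)
(x₂, y₂) = (1.06, 1.98) − 0.01·(-5.511136, 1.7128) = (1.11511136, 1.962872)
x = 1.11511136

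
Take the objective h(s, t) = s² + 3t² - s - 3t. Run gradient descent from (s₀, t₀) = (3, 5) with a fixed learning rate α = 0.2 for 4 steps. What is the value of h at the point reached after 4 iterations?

-0.89486848

∇h = (2s - 1, 6t - 3)
(s₁, t₁) = (3, 5) − 0.2·(5, 27) = (2, -0.4)
(s₂, t₂) = (2, -0.4) − 0.2·(3, -5.4) = (1.4, 0.68)
(s₃, t₃) = (1.4, 0.68) − 0.2·(1.8, 1.08) = (1.04, 0.464)
(s₄, t₄) = (1.04, 0.464) − 0.2·(1.08, -0.216) = (0.824, 0.5072)
h(0.824, 0.5072) = -0.89486848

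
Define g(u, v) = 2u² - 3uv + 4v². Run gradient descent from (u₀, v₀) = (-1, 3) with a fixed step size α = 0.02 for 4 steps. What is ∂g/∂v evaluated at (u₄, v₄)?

11.74066224

∇g = (4u - 3v, -3u + 8v)
Step 1: at (-1, 3), ∇g = (-13, 27) → (-1, 3) − 0.02·(-13, 27) = (-0.74, 2.46)
Step 2: at (-0.74, 2.46), ∇g = (-10.34, 21.9) → (-0.74, 2.46) − 0.02·(-10.34, 21.9) = (-0.5332, 2.022)
Step 3: at (-0.5332, 2.022), ∇g = (-8.1988, 17.7756) → (-0.5332, 2.022) − 0.02·(-8.1988, 17.7756) = (-0.369224, 1.666488)
Step 4: at (-0.369224, 1.666488), ∇g = (-6.47636, 14.439576) → (-0.369224, 1.666488) − 0.02·(-6.47636, 14.439576) = (-0.2396968, 1.37769648)
∂g/∂v at (-0.2396968, 1.37769648) = 11.74066224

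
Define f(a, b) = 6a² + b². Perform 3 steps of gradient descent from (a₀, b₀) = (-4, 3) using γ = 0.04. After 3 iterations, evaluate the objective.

7.35517353984

∇f = (12a, 2b)
(a₁, b₁) = (-4, 3) − 0.04·(-48, 6) = (-2.08, 2.76)
(a₂, b₂) = (-2.08, 2.76) − 0.04·(-24.96, 5.52) = (-1.0816, 2.5392)
(a₃, b₃) = (-1.0816, 2.5392) − 0.04·(-12.9792, 5.0784) = (-0.562432, 2.336064)
f(-0.562432, 2.336064) = 7.35517353984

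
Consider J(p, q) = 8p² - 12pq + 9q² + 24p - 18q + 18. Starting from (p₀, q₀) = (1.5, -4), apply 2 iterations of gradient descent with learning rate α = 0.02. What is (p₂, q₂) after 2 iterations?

(-1.2072, -0.9184)

∇J = (16p - 12q + 24, -12p + 18q - 18)
(p₁, q₁) = (1.5, -4) − 0.02·(96, -108) = (-0.42, -1.84)
(p₂, q₂) = (-0.42, -1.84) − 0.02·(39.36, -46.08) = (-1.2072, -0.9184)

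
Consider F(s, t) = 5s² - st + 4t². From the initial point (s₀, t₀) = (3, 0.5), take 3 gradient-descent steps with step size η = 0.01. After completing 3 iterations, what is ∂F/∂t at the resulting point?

1.5118895

∇F = (10s - t, -s + 8t)
(s₁, t₁) = (3, 0.5) − 0.01·(29.5, 1) = (2.705, 0.49)
(s₂, t₂) = (2.705, 0.49) − 0.01·(26.56, 1.215) = (2.4394, 0.47785)
(s₃, t₃) = (2.4394, 0.47785) − 0.01·(23.91615, 1.3834) = (2.2002385, 0.464016)
∂F/∂t at (2.2002385, 0.464016) = 1.5118895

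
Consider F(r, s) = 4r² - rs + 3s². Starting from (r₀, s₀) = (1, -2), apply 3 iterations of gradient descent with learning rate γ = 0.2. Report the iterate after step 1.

∇F = (8r - s, -r + 6s)
Step 1: at (1, -2), ∇F = (10, -13) → (1, -2) − 0.2·(10, -13) = (-1, 0.6)

(-1, 0.6)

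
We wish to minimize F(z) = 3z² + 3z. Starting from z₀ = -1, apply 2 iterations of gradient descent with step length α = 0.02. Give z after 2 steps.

F′(z) = 6z + 3
Step 1: F′(-1) = -3; z₁ = -1 − 0.02·(-3) = -0.94
Step 2: F′(-0.94) = -2.64; z₂ = -0.94 − 0.02·(-2.64) = -0.8872

-0.8872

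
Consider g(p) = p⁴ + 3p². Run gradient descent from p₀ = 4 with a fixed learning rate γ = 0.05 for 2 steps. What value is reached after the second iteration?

g′(p) = 4p³ + 6p
p₁ = 4 − 0.05·280 = -10
p₂ = -10 − 0.05·(-4060) = 193

193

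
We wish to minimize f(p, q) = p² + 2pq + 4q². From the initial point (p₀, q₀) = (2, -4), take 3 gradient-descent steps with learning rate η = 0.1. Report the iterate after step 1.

(2.4, -1.2)

∇f = (2p + 2q, 2p + 8q)
(p₁, q₁) = (2, -4) − 0.1·(-4, -28) = (2.4, -1.2)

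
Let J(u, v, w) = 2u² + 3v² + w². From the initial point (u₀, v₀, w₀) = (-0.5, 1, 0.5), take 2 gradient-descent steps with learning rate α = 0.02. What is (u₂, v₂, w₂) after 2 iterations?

∇J = (4u, 6v, 2w)
Step 1: at (-0.5, 1, 0.5), ∇J = (-2, 6, 1) → (-0.5, 1, 0.5) − 0.02·(-2, 6, 1) = (-0.46, 0.88, 0.48)
Step 2: at (-0.46, 0.88, 0.48), ∇J = (-1.84, 5.28, 0.96) → (-0.46, 0.88, 0.48) − 0.02·(-1.84, 5.28, 0.96) = (-0.4232, 0.7744, 0.4608)

(-0.4232, 0.7744, 0.4608)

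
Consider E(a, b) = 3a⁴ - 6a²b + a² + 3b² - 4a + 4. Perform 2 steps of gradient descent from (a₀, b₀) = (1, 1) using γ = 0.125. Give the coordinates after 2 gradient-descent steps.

∇E = (12a³ - 12ab + 2a - 4, -6a² + 6b)
Step 1: at (1, 1), ∇E = (-2, 0) → (1, 1) − 0.125·(-2, 0) = (1.25, 1)
Step 2: at (1.25, 1), ∇E = (6.9375, -3.375) → (1.25, 1) − 0.125·(6.9375, -3.375) = (0.3828125, 1.421875)

(0.3828125, 1.421875)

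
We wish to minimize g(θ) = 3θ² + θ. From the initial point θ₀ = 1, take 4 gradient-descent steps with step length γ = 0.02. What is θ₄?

g′(θ) = 6θ + 1
θ₁ = 1 − 0.02·7 = 0.86
θ₂ = 0.86 − 0.02·6.16 = 0.7368
θ₃ = 0.7368 − 0.02·5.4208 = 0.628384
θ₄ = 0.628384 − 0.02·4.770304 = 0.53297792

0.53297792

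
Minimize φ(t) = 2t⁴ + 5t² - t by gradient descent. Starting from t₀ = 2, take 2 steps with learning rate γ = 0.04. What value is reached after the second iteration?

φ′(t) = 8t³ + 10t - 1
t₁ = 2 − 0.04·83 = -1.32
t₂ = -1.32 − 0.04·(-32.599744) = -0.01601024

-0.01601024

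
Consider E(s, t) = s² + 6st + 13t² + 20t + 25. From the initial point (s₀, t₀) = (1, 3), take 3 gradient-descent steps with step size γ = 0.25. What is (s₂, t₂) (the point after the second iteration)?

∇E = (2s + 6t, 6s + 26t + 20)
(s₁, t₁) = (1, 3) − 0.25·(20, 104) = (-4, -23)
(s₂, t₂) = (-4, -23) − 0.25·(-146, -602) = (32.5, 127.5)

(32.5, 127.5)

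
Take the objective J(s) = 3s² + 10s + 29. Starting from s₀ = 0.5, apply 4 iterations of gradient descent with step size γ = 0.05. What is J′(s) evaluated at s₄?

3.1213

J′(s) = 6s + 10
s₁ = 0.5 − 0.05·13 = -0.15
s₂ = -0.15 − 0.05·9.1 = -0.605
s₃ = -0.605 − 0.05·6.37 = -0.9235
s₄ = -0.9235 − 0.05·4.459 = -1.14645
J′(s) at (-1.14645) = 3.1213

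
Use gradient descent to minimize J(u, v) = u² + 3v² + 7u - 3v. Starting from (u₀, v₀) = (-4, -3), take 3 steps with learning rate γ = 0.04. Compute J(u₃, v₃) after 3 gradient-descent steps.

-5.766688874496

∇J = (2u + 7, 6v - 3)
(u₁, v₁) = (-4, -3) − 0.04·(-1, -21) = (-3.96, -2.16)
(u₂, v₂) = (-3.96, -2.16) − 0.04·(-0.92, -15.96) = (-3.9232, -1.5216)
(u₃, v₃) = (-3.9232, -1.5216) − 0.04·(-0.8464, -12.1296) = (-3.889344, -1.036416)
J(-3.889344, -1.036416) = -5.766688874496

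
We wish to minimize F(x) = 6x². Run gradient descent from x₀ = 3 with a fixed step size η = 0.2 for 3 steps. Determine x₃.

-8.232

F′(x) = 12x
Step 1: F′(3) = 36; x₁ = 3 − 0.2·36 = -4.2
Step 2: F′(-4.2) = -50.4; x₂ = -4.2 − 0.2·(-50.4) = 5.88
Step 3: F′(5.88) = 70.56; x₃ = 5.88 − 0.2·70.56 = -8.232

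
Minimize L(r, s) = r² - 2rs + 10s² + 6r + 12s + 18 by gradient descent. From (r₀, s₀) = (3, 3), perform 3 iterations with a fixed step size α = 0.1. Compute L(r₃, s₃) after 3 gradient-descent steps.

133.851456

∇L = (2r - 2s + 6, -2r + 20s + 12)
Step 1: at (3, 3), ∇L = (6, 66) → (3, 3) − 0.1·(6, 66) = (2.4, -3.6)
Step 2: at (2.4, -3.6), ∇L = (18, -64.8) → (2.4, -3.6) − 0.1·(18, -64.8) = (0.6, 2.88)
Step 3: at (0.6, 2.88), ∇L = (1.44, 68.4) → (0.6, 2.88) − 0.1·(1.44, 68.4) = (0.456, -3.96)
L(0.456, -3.96) = 133.851456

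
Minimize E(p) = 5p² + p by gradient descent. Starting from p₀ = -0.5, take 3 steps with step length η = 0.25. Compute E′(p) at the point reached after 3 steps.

E′(p) = 10p + 1
Step 1: E′(-0.5) = -4; p₁ = -0.5 − 0.25·(-4) = 0.5
Step 2: E′(0.5) = 6; p₂ = 0.5 − 0.25·6 = -1
Step 3: E′(-1) = -9; p₃ = -1 − 0.25·(-9) = 1.25
E′(p) at (1.25) = 13.5

13.5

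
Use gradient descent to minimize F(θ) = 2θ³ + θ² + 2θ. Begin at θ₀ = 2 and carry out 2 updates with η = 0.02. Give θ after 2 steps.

1.0688

F′(θ) = 6θ² + 2θ + 2
θ₁ = 2 − 0.02·30 = 1.4
θ₂ = 1.4 − 0.02·16.56 = 1.0688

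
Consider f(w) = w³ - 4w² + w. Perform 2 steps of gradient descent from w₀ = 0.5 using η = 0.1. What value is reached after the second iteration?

f′(w) = 3w² - 8w + 1
w₁ = 0.5 − 0.1·(-2.25) = 0.725
w₂ = 0.725 − 0.1·(-3.223125) = 1.0473125

1.0473125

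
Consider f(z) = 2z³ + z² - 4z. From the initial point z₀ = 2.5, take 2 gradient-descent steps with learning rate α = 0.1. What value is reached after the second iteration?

f′(z) = 6z² + 2z - 4
Step 1: f′(2.5) = 38.5; z₁ = 2.5 − 0.1·38.5 = -1.35
Step 2: f′(-1.35) = 4.235; z₂ = -1.35 − 0.1·4.235 = -1.7735

-1.7735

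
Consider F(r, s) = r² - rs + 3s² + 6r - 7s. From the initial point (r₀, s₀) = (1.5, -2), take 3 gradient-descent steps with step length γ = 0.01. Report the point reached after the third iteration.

(1.182531, -1.4243535)

∇F = (2r - s + 6, -r + 6s - 7)
Step 1: at (1.5, -2), ∇F = (11, -20.5) → (1.5, -2) − 0.01·(11, -20.5) = (1.39, -1.795)
Step 2: at (1.39, -1.795), ∇F = (10.575, -19.16) → (1.39, -1.795) − 0.01·(10.575, -19.16) = (1.28425, -1.6034)
Step 3: at (1.28425, -1.6034), ∇F = (10.1719, -17.90465) → (1.28425, -1.6034) − 0.01·(10.1719, -17.90465) = (1.182531, -1.4243535)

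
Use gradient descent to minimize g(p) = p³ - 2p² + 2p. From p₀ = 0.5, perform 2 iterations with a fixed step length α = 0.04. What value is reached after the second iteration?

g′(p) = 3p² - 4p + 2
Step 1: g′(0.5) = 0.75; p₁ = 0.5 − 0.04·0.75 = 0.47
Step 2: g′(0.47) = 0.7827; p₂ = 0.47 − 0.04·0.7827 = 0.438692

0.438692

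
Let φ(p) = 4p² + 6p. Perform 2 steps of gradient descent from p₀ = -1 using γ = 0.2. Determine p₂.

φ′(p) = 8p + 6
Step 1: φ′(-1) = -2; p₁ = -1 − 0.2·(-2) = -0.6
Step 2: φ′(-0.6) = 1.2; p₂ = -0.6 − 0.2·1.2 = -0.84

-0.84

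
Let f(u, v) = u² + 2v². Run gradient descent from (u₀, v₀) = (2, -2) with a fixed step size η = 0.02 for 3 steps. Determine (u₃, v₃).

∇f = (2u, 4v)
Step 1: at (2, -2), ∇f = (4, -8) → (2, -2) − 0.02·(4, -8) = (1.92, -1.84)
Step 2: at (1.92, -1.84), ∇f = (3.84, -7.36) → (1.92, -1.84) − 0.02·(3.84, -7.36) = (1.8432, -1.6928)
Step 3: at (1.8432, -1.6928), ∇f = (3.6864, -6.7712) → (1.8432, -1.6928) − 0.02·(3.6864, -6.7712) = (1.769472, -1.557376)

(1.769472, -1.557376)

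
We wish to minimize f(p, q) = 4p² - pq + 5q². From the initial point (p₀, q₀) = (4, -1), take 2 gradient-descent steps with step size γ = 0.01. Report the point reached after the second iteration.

∇f = (8p - q, -p + 10q)
Step 1: at (4, -1), ∇f = (33, -14) → (4, -1) − 0.01·(33, -14) = (3.67, -0.86)
Step 2: at (3.67, -0.86), ∇f = (30.22, -12.27) → (3.67, -0.86) − 0.01·(30.22, -12.27) = (3.3678, -0.7373)

(3.3678, -0.7373)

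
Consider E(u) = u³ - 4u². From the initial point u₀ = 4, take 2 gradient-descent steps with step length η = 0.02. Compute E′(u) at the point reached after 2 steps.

E′(u) = 3u² - 8u
Step 1: E′(4) = 16; u₁ = 4 − 0.02·16 = 3.68
Step 2: E′(3.68) = 11.1872; u₂ = 3.68 − 0.02·11.1872 = 3.456256
E′(u) at (3.456256) = 8.187068612608

8.187068612608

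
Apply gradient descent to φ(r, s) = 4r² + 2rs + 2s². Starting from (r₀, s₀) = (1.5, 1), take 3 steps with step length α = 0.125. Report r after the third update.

∇φ = (8r + 2s, 2r + 4s)
Step 1: at (1.5, 1), ∇φ = (14, 7) → (1.5, 1) − 0.125·(14, 7) = (-0.25, 0.125)
Step 2: at (-0.25, 0.125), ∇φ = (-1.75, 0) → (-0.25, 0.125) − 0.125·(-1.75, 0) = (-0.03125, 0.125)
Step 3: at (-0.03125, 0.125), ∇φ = (0, 0.4375) → (-0.03125, 0.125) − 0.125·(0, 0.4375) = (-0.03125, 0.0703125)
r = -0.03125

-0.03125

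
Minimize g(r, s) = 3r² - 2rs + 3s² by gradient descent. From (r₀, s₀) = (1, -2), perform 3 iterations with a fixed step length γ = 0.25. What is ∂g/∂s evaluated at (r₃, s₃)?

12

∇g = (6r - 2s, -2r + 6s)
Step 1: at (1, -2), ∇g = (10, -14) → (1, -2) − 0.25·(10, -14) = (-1.5, 1.5)
Step 2: at (-1.5, 1.5), ∇g = (-12, 12) → (-1.5, 1.5) − 0.25·(-12, 12) = (1.5, -1.5)
Step 3: at (1.5, -1.5), ∇g = (12, -12) → (1.5, -1.5) − 0.25·(12, -12) = (-1.5, 1.5)
∂g/∂s at (-1.5, 1.5) = 12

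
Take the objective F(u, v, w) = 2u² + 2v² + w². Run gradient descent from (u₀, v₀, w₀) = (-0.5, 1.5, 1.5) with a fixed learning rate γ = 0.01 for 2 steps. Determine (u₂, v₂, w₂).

∇F = (4u, 4v, 2w)
(u₁, v₁, w₁) = (-0.5, 1.5, 1.5) − 0.01·(-2, 6, 3) = (-0.48, 1.44, 1.47)
(u₂, v₂, w₂) = (-0.48, 1.44, 1.47) − 0.01·(-1.92, 5.76, 2.94) = (-0.4608, 1.3824, 1.4406)

(-0.4608, 1.3824, 1.4406)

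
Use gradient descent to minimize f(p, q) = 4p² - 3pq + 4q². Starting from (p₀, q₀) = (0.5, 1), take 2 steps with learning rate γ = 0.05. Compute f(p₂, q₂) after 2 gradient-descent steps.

0.918084375

∇f = (8p - 3q, -3p + 8q)
Step 1: at (0.5, 1), ∇f = (1, 6.5) → (0.5, 1) − 0.05·(1, 6.5) = (0.45, 0.675)
Step 2: at (0.45, 0.675), ∇f = (1.575, 4.05) → (0.45, 0.675) − 0.05·(1.575, 4.05) = (0.37125, 0.4725)
f(0.37125, 0.4725) = 0.918084375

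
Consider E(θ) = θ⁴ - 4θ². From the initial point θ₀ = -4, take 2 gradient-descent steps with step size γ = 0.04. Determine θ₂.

E′(θ) = 4θ³ - 8θ
θ₁ = -4 − 0.04·(-224) = 4.96
θ₂ = 4.96 − 0.04·448.415744 = -12.97662976

-12.97662976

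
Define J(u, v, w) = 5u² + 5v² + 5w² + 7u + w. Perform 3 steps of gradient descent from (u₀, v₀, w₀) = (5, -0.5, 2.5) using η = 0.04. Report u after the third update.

∇J = (10u + 7, 10v, 10w + 1)
(u₁, v₁, w₁) = (5, -0.5, 2.5) − 0.04·(57, -5, 26) = (2.72, -0.3, 1.46)
(u₂, v₂, w₂) = (2.72, -0.3, 1.46) − 0.04·(34.2, -3, 15.6) = (1.352, -0.18, 0.836)
(u₃, v₃, w₃) = (1.352, -0.18, 0.836) − 0.04·(20.52, -1.8, 9.36) = (0.5312, -0.108, 0.4616)
u = 0.5312

0.5312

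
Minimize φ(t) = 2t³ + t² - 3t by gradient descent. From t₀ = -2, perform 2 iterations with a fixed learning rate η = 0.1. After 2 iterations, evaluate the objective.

φ′(t) = 6t² + 2t - 3
t₁ = -2 − 0.1·17 = -3.7
t₂ = -3.7 − 0.1·71.74 = -10.874
φ(-10.874) = -2420.701939248

-2420.701939248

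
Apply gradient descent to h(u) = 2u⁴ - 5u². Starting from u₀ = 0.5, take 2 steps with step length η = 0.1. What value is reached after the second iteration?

h′(u) = 8u³ - 10u
u₁ = 0.5 − 0.1·(-4) = 0.9
u₂ = 0.9 − 0.1·(-3.168) = 1.2168

1.2168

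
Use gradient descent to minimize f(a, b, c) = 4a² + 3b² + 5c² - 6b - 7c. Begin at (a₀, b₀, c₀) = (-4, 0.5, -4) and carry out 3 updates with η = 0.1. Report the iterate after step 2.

∇f = (8a, 6b - 6, 10c - 7)
(a₁, b₁, c₁) = (-4, 0.5, -4) − 0.1·(-32, -3, -47) = (-0.8, 0.8, 0.7)
(a₂, b₂, c₂) = (-0.8, 0.8, 0.7) − 0.1·(-6.4, -1.2, 0) = (-0.16, 0.92, 0.7)

(-0.16, 0.92, 0.7)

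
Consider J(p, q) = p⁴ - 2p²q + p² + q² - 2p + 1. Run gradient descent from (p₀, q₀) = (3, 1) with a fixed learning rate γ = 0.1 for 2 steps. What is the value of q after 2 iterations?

11.88

∇J = (4p³ - 4pq + 2p - 2, -2p² + 2q)
(p₁, q₁) = (3, 1) − 0.1·(100, -16) = (-7, 2.6)
(p₂, q₂) = (-7, 2.6) − 0.1·(-1315.2, -92.8) = (124.52, 11.88)
q = 11.88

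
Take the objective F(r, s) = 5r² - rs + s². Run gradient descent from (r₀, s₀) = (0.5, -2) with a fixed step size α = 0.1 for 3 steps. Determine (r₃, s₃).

(-0.126, -1.0235)

∇F = (10r - s, -r + 2s)
(r₁, s₁) = (0.5, -2) − 0.1·(7, -4.5) = (-0.2, -1.55)
(r₂, s₂) = (-0.2, -1.55) − 0.1·(-0.45, -2.9) = (-0.155, -1.26)
(r₃, s₃) = (-0.155, -1.26) − 0.1·(-0.29, -2.365) = (-0.126, -1.0235)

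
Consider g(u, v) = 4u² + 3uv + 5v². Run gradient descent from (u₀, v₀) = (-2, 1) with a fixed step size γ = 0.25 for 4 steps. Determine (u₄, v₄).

∇g = (8u + 3v, 3u + 10v)
Step 1: at (-2, 1), ∇g = (-13, 4) → (-2, 1) − 0.25·(-13, 4) = (1.25, 0)
Step 2: at (1.25, 0), ∇g = (10, 3.75) → (1.25, 0) − 0.25·(10, 3.75) = (-1.25, -0.9375)
Step 3: at (-1.25, -0.9375), ∇g = (-12.8125, -13.125) → (-1.25, -0.9375) − 0.25·(-12.8125, -13.125) = (1.953125, 2.34375)
Step 4: at (1.953125, 2.34375), ∇g = (22.65625, 29.296875) → (1.953125, 2.34375) − 0.25·(22.65625, 29.296875) = (-3.7109375, -4.98046875)

(-3.7109375, -4.98046875)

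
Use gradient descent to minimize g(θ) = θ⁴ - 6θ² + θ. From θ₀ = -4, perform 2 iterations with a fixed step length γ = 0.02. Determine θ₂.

0.15338048

g′(θ) = 4θ³ - 12θ + 1
θ₁ = -4 − 0.02·(-207) = 0.14
θ₂ = 0.14 − 0.02·(-0.669024) = 0.15338048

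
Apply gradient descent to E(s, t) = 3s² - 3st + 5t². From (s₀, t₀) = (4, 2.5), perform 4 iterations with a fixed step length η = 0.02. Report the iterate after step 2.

(3.364, 2.0122)

∇E = (6s - 3t, -3s + 10t)
(s₁, t₁) = (4, 2.5) − 0.02·(16.5, 13) = (3.67, 2.24)
(s₂, t₂) = (3.67, 2.24) − 0.02·(15.3, 11.39) = (3.364, 2.0122)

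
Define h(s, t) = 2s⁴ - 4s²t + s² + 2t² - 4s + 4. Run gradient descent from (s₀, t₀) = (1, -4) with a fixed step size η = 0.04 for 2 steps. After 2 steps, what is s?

0.25907456

∇h = (8s³ - 8st + 2s - 4, -4s² + 4t)
(s₁, t₁) = (1, -4) − 0.04·(38, -20) = (-0.52, -3.2)
(s₂, t₂) = (-0.52, -3.2) − 0.04·(-19.476864, -13.8816) = (0.25907456, -2.644736)
s = 0.25907456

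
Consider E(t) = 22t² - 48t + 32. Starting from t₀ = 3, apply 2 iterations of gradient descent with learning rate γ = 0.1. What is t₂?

23.16

E′(t) = 44t - 48
Step 1: E′(3) = 84; t₁ = 3 − 0.1·84 = -5.4
Step 2: E′(-5.4) = -285.6; t₂ = -5.4 − 0.1·(-285.6) = 23.16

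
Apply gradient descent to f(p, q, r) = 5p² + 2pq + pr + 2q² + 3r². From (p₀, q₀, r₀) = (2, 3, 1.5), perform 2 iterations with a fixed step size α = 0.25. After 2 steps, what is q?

2.4375

∇f = (10p + 2q + r, 2p + 4q, p + 6r)
(p₁, q₁, r₁) = (2, 3, 1.5) − 0.25·(27.5, 16, 11) = (-4.875, -1, -1.25)
(p₂, q₂, r₂) = (-4.875, -1, -1.25) − 0.25·(-52, -13.75, -12.375) = (8.125, 2.4375, 1.84375)
q = 2.4375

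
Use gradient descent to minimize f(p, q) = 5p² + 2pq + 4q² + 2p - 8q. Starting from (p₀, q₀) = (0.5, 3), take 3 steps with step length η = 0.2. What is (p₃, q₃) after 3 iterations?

∇f = (10p + 2q + 2, 2p + 8q - 8)
Step 1: at (0.5, 3), ∇f = (13, 17) → (0.5, 3) − 0.2·(13, 17) = (-2.1, -0.4)
Step 2: at (-2.1, -0.4), ∇f = (-19.8, -15.4) → (-2.1, -0.4) − 0.2·(-19.8, -15.4) = (1.86, 2.68)
Step 3: at (1.86, 2.68), ∇f = (25.96, 17.16) → (1.86, 2.68) − 0.2·(25.96, 17.16) = (-3.332, -0.752)

(-3.332, -0.752)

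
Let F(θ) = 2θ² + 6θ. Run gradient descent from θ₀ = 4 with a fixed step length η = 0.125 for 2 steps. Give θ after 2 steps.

-0.125

F′(θ) = 4θ + 6
θ₁ = 4 − 0.125·22 = 1.25
θ₂ = 1.25 − 0.125·11 = -0.125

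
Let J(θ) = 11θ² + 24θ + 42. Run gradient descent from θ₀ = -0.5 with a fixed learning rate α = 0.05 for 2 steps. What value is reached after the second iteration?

-1.085

J′(θ) = 22θ + 24
θ₁ = -0.5 − 0.05·13 = -1.15
θ₂ = -1.15 − 0.05·(-1.3) = -1.085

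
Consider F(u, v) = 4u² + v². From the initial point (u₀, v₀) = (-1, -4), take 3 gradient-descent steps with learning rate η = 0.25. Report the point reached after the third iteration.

∇F = (8u, 2v)
(u₁, v₁) = (-1, -4) − 0.25·(-8, -8) = (1, -2)
(u₂, v₂) = (1, -2) − 0.25·(8, -4) = (-1, -1)
(u₃, v₃) = (-1, -1) − 0.25·(-8, -2) = (1, -0.5)

(1, -0.5)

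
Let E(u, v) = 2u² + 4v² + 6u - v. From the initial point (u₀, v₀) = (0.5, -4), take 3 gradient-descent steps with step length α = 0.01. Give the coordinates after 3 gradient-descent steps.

(0.269472, -3.087088)

∇E = (4u + 6, 8v - 1)
(u₁, v₁) = (0.5, -4) − 0.01·(8, -33) = (0.42, -3.67)
(u₂, v₂) = (0.42, -3.67) − 0.01·(7.68, -30.36) = (0.3432, -3.3664)
(u₃, v₃) = (0.3432, -3.3664) − 0.01·(7.3728, -27.9312) = (0.269472, -3.087088)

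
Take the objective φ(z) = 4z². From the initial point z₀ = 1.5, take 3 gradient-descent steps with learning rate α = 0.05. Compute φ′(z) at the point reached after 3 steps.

φ′(z) = 8z
z₁ = 1.5 − 0.05·12 = 0.9
z₂ = 0.9 − 0.05·7.2 = 0.54
z₃ = 0.54 − 0.05·4.32 = 0.324
φ′(z) at (0.324) = 2.592

2.592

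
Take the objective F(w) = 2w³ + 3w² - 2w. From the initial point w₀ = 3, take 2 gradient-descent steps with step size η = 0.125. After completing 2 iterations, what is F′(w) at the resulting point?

F′(w) = 6w² + 6w - 2
Step 1: F′(3) = 70; w₁ = 3 − 0.125·70 = -5.75
Step 2: F′(-5.75) = 161.875; w₂ = -5.75 − 0.125·161.875 = -25.984375
F′(w) at (-25.984375) = 3893.22021484375

3893.22021484375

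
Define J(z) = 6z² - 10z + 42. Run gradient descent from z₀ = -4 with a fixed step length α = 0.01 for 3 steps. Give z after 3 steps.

-2.460448

J′(z) = 12z - 10
z₁ = -4 − 0.01·(-58) = -3.42
z₂ = -3.42 − 0.01·(-51.04) = -2.9096
z₃ = -2.9096 − 0.01·(-44.9152) = -2.460448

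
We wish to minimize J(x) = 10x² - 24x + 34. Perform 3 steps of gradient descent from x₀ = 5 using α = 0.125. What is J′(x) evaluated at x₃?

J′(x) = 20x - 24
x₁ = 5 − 0.125·76 = -4.5
x₂ = -4.5 − 0.125·(-114) = 9.75
x₃ = 9.75 − 0.125·171 = -11.625
J′(x) at (-11.625) = -256.5

-256.5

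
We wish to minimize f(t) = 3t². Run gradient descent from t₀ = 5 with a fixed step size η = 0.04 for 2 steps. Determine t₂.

2.888

f′(t) = 6t
Step 1: f′(5) = 30; t₁ = 5 − 0.04·30 = 3.8
Step 2: f′(3.8) = 22.8; t₂ = 3.8 − 0.04·22.8 = 2.888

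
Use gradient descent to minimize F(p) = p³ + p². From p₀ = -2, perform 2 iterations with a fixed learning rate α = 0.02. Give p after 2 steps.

F′(p) = 3p² + 2p
Step 1: F′(-2) = 8; p₁ = -2 − 0.02·8 = -2.16
Step 2: F′(-2.16) = 9.6768; p₂ = -2.16 − 0.02·9.6768 = -2.353536

-2.353536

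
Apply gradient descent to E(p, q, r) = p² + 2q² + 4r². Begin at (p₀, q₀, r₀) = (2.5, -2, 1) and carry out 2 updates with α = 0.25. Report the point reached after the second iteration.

(0.625, 0, 1)

∇E = (2p, 4q, 8r)
Step 1: at (2.5, -2, 1), ∇E = (5, -8, 8) → (2.5, -2, 1) − 0.25·(5, -8, 8) = (1.25, 0, -1)
Step 2: at (1.25, 0, -1), ∇E = (2.5, 0, -8) → (1.25, 0, -1) − 0.25·(2.5, 0, -8) = (0.625, 0, 1)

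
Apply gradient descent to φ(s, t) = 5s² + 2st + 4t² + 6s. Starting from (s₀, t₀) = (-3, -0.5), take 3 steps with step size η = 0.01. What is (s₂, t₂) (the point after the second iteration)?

(-2.527, -0.313)

∇φ = (10s + 2t + 6, 2s + 8t)
Step 1: at (-3, -0.5), ∇φ = (-25, -10) → (-3, -0.5) − 0.01·(-25, -10) = (-2.75, -0.4)
Step 2: at (-2.75, -0.4), ∇φ = (-22.3, -8.7) → (-2.75, -0.4) − 0.01·(-22.3, -8.7) = (-2.527, -0.313)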